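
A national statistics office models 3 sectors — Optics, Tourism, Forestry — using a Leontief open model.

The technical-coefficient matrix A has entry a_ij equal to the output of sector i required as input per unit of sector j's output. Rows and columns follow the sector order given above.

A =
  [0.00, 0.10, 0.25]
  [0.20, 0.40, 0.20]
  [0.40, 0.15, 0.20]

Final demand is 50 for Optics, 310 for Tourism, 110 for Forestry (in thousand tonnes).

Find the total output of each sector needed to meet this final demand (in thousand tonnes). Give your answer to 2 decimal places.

x_1 = 216.53, x_2 = 715.48, x_3 = 379.92

I − A =
  [   1.00    -0.10    -0.25]
  [  -0.20     0.60    -0.20]
  [  -0.40    -0.15     0.80]
Cofactors of I−A, C_ij = (−1)^(i+j)·(minor ij) (rows/columns in the sector order above):
  C_11 = (0.60)(0.80) − (-0.20)(-0.15) = 0.4500
  C_12 = −[(-0.20)(0.80) − (-0.20)(-0.40)] = 0.2400
  C_13 = (-0.20)(-0.15) − (0.60)(-0.40) = 0.2700
  C_21 = −[(-0.10)(0.80) − (-0.25)(-0.15)] = 0.1175
  C_22 = (1.00)(0.80) − (-0.25)(-0.40) = 0.7000
  C_23 = −[(1.00)(-0.15) − (-0.10)(-0.40)] = 0.1900
  C_31 = (-0.10)(-0.20) − (-0.25)(0.60) = 0.1700
  C_32 = −[(1.00)(-0.20) − (-0.25)(-0.20)] = 0.2500
  C_33 = (1.00)(0.60) − (-0.10)(-0.20) = 0.5800
det(I−A) = Σ_j (I−A)_1j·C_1j = (1.00)(0.4500) + (-0.10)(0.2400) + (-0.25)(0.2700) = 0.3585
adj(I−A) = Cᵀ =
  [ 0.4500   0.1175   0.1700]
  [ 0.2400   0.7000   0.2500]
  [ 0.2700   0.1900   0.5800]
(I − A)⁻¹ = adj(I−A) / det(I−A) ≈
  [   1.2552     0.3278     0.4742]
  [   0.6695     1.9526     0.6974]
  [   0.7531     0.5300     1.6179]
x = (I − A)⁻¹ d = adj(I−A)·d / det(I−A), with det(I−A) = 0.3585:
  x_1 = (0.4500·50 + 0.1175·310 + 0.1700·110) / 0.3585 = 77.625 / 0.3585 ≈ 216.53
  x_2 = (0.2400·50 + 0.7000·310 + 0.2500·110) / 0.3585 = 256.50 / 0.3585 ≈ 715.48
  x_3 = (0.2700·50 + 0.1900·310 + 0.5800·110) / 0.3585 = 136.20 / 0.3585 ≈ 379.92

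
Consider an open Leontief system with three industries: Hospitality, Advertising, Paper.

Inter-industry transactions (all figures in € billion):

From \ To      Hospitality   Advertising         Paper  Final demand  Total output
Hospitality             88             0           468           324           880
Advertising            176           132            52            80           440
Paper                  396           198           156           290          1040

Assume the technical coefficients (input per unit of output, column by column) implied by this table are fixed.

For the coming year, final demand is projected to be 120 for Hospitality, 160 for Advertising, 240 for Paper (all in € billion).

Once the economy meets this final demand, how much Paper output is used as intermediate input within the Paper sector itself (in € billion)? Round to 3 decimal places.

Technical coefficients a_ij = z_ij / X_j:
  a_11 = 88/880 = 0.10, a_21 = 176/880 = 0.20, a_31 = 396/880 = 0.45
  a_12 = 0/440 = 0.00, a_22 = 132/440 = 0.30, a_32 = 198/440 = 0.45
  a_13 = 468/1040 = 0.45, a_23 = 52/1040 = 0.05, a_33 = 156/1040 = 0.15
I − A =
  [   0.90     0.00    -0.45]
  [  -0.20     0.70    -0.05]
  [  -0.45    -0.45     0.85]
Cofactors of I−A, C_ij = (−1)^(i+j)·(minor ij) (rows/columns in the sector order above):
  C_11 = (0.70)(0.85) − (-0.05)(-0.45) = 0.5725
  C_12 = −[(-0.20)(0.85) − (-0.05)(-0.45)] = 0.1925
  C_13 = (-0.20)(-0.45) − (0.70)(-0.45) = 0.4050
  C_21 = −[(0.00)(0.85) − (-0.45)(-0.45)] = 0.2025
  C_22 = (0.90)(0.85) − (-0.45)(-0.45) = 0.5625
  C_23 = −[(0.90)(-0.45) − (0.00)(-0.45)] = 0.4050
  C_31 = (0.00)(-0.05) − (-0.45)(0.70) = 0.3150
  C_32 = −[(0.90)(-0.05) − (-0.45)(-0.20)] = 0.1350
  C_33 = (0.90)(0.70) − (0.00)(-0.20) = 0.6300
det(I−A) = Σ_j (I−A)_1j·C_1j = (0.90)(0.5725) + (0.00)(0.1925) + (-0.45)(0.4050) = 0.3330
adj(I−A) = Cᵀ =
  [ 0.5725   0.2025   0.3150]
  [ 0.1925   0.5625   0.1350]
  [ 0.4050   0.4050   0.6300]
(I − A)⁻¹ = adj(I−A) / det(I−A) ≈
  [   1.7192     0.6081     0.9459]
  [   0.5781     1.6892     0.4054]
  [   1.2162     1.2162     1.8919]
First solve x = (I − A)⁻¹ d = adj(I−A)·d / det(I−A); in particular x_3 = (0.4050·120 + 0.4050·160 + 0.6300·240) / 0.3330 = 264.60 / 0.3330 ≈ 794.59459.
Intermediate flow from 3 to 3: z_33 = a_33 · x_3 = 0.15 × 264.60 / 0.3330 = 39.69 / 0.3330 ≈ 119.189.

z_33 = 119.189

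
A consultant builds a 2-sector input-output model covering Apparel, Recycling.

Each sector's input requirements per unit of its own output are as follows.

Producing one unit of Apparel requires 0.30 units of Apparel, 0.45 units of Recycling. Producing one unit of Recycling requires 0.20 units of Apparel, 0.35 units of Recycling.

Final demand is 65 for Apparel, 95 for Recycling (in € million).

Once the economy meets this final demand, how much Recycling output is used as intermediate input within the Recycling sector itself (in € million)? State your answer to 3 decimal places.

z_RR = 91.815

I − A =
  [   0.70    -0.20]
  [  -0.45     0.65]
det(I−A) = (0.70)(0.65) − (-0.20)(-0.45) = 0.3650
adj(I−A) = [[0.65, 0.20], [0.45, 0.70]]
(I − A)⁻¹ = adj(I−A) / det(I−A) ≈
  [   1.7808     0.5479]
  [   1.2329     1.9178]
First solve x = (I − A)⁻¹ d = adj(I−A)·d / det(I−A); in particular x_R = (0.45·65 + 0.70·95) / 0.3650 = 95.75 / 0.3650 ≈ 262.32877.
Intermediate flow from R to R: z_RR = a_RR · x_R = 0.35 × 95.75 / 0.3650 = 33.5125 / 0.3650 ≈ 91.815.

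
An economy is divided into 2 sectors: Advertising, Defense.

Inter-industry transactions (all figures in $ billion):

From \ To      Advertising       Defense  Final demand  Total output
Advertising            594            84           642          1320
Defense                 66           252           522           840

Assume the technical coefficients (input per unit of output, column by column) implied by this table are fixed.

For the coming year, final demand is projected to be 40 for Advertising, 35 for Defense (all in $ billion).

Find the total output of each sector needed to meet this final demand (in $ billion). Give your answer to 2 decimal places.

x_1 = 82.89, x_2 = 55.92

Technical coefficients a_ij = z_ij / X_j:
  a_11 = 594/1320 = 0.45, a_21 = 66/1320 = 0.05
  a_12 = 84/840 = 0.10, a_22 = 252/840 = 0.30
I − A =
  [   0.55    -0.10]
  [  -0.05     0.70]
det(I−A) = (0.55)(0.70) − (-0.10)(-0.05) = 0.3800
adj(I−A) = [[0.70, 0.10], [0.05, 0.55]]
(I − A)⁻¹ = adj(I−A) / det(I−A) ≈
  [   1.8421     0.2632]
  [   0.1316     1.4474]
x = (I − A)⁻¹ d = adj(I−A)·d / det(I−A), with det(I−A) = 0.3800:
  x_1 = (0.70·40 + 0.10·35) / 0.3800 = 31.50 / 0.3800 ≈ 82.89
  x_2 = (0.05·40 + 0.55·35) / 0.3800 = 21.25 / 0.3800 ≈ 55.92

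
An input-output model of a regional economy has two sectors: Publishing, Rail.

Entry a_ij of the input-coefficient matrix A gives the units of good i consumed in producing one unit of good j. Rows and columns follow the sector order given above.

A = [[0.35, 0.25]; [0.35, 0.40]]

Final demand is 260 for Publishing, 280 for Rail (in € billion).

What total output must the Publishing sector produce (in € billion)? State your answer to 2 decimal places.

I − A =
  [   0.65    -0.25]
  [  -0.35     0.60]
det(I−A) = (0.65)(0.60) − (-0.25)(-0.35) = 0.3025
adj(I−A) = [[0.60, 0.25], [0.35, 0.65]]
(I − A)⁻¹ = adj(I−A) / det(I−A) ≈
  [   1.9835     0.8264]
  [   1.1570     2.1488]
x = (I − A)⁻¹ d = adj(I−A)·d / det(I−A), with det(I−A) = 0.3025:
  x_P = (0.60·260 + 0.25·280) / 0.3025 = 226.00 / 0.3025 ≈ 747.11
  x_R = (0.35·260 + 0.65·280) / 0.3025 = 273.00 / 0.3025 ≈ 902.48

x_P = 747.11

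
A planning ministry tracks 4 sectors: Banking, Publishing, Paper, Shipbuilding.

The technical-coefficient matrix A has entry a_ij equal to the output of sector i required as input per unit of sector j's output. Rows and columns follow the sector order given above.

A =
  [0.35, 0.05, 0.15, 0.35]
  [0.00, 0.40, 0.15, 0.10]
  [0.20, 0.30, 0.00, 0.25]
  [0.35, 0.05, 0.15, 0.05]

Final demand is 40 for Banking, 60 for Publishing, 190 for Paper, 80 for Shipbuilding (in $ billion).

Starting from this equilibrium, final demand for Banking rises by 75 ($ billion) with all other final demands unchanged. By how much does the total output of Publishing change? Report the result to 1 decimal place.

I − A =
  [   0.65    -0.05    -0.15    -0.35]
  [   0.00     0.60    -0.15    -0.10]
  [  -0.20    -0.30     1.00    -0.25]
  [  -0.35    -0.05    -0.15     0.95]
Compute the cofactors C_ij = (−1)^(i+j)·(3×3 minor ij) of I−A; the adjugate is their transpose:
adj(I−A) = Cᵀ =
  [ 0.493375   0.123500   0.126750   0.228125]
  [ 0.079625   0.418500   0.089250   0.096875]
  [ 0.176000   0.174000   0.292000   0.160000]
  [ 0.213750   0.095000   0.097500   0.341250]
det(I−A) = Σ_j (I−A)_1j·C_1j = (0.65)(0.493375) + (-0.05)(0.079625) + (-0.15)(0.176000) + (-0.35)(0.213750) = 0.2155
(I − A)⁻¹ = adj(I−A) / det(I−A) ≈
  [   2.2894     0.5731     0.5882     1.0586]
  [   0.3695     1.9420     0.4142     0.4495]
  [   0.8167     0.8074     1.3550     0.7425]
  [   0.9919     0.4408     0.4524     1.5835]
Δx = (I − A)⁻¹ Δd with Δd having +75 in the Banking component and 0 elsewhere.
So Δx_2 = L_21 · (+75), where L_21 = adj(I−A)_21 / det(I−A) = 0.079625 / 0.2155.
Δx_2 = 0.079625 × (+75) / 0.2155 = 5.971875 / 0.2155 ≈ 27.7.

Δx_2 = 27.7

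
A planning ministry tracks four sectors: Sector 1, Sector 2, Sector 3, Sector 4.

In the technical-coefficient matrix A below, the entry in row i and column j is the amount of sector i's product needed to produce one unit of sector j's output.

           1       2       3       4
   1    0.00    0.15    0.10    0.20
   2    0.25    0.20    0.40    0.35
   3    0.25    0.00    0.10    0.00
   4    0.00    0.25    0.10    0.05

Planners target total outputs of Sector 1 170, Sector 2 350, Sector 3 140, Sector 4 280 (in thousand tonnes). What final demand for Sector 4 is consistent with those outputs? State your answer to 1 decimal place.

d_4 = 164.5

I − A =
  [   1.00    -0.15    -0.10    -0.20]
  [  -0.25     0.80    -0.40    -0.35]
  [  -0.25     0.00     0.90     0.00]
  [   0.00    -0.25    -0.10     0.95]
d = (I − A) x:
  d_1 = (+1.00)·170 + (-0.15)·350 + (-0.10)·140 + (-0.20)·280 = 47.5
  d_2 = (-0.25)·170 + (+0.80)·350 + (-0.40)·140 + (-0.35)·280 = 83.5
  d_3 = (-0.25)·170 + (+0.00)·350 + (+0.90)·140 + (+0.00)·280 = 83.5
  d_4 = (+0.00)·170 + (-0.25)·350 + (-0.10)·140 + (+0.95)·280 = 164.5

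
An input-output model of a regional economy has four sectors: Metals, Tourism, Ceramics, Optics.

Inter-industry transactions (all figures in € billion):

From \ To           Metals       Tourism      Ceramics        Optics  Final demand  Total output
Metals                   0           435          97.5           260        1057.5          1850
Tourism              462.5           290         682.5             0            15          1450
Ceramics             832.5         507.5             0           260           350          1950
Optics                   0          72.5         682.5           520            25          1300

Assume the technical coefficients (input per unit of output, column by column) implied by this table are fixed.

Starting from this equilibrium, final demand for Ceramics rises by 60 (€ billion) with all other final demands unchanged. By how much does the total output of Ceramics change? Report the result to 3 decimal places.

Technical coefficients a_ij = z_ij / X_j:
  a_11 = 0/1850 = 0.00, a_21 = 462.5/1850 = 0.25, a_31 = 832.5/1850 = 0.45, a_41 = 0/1850 = 0.00
  a_12 = 435/1450 = 0.30, a_22 = 290/1450 = 0.20, a_32 = 507.5/1450 = 0.35, a_42 = 72.5/1450 = 0.05
  a_13 = 97.5/1950 = 0.05, a_23 = 682.5/1950 = 0.35, a_33 = 0/1950 = 0.00, a_43 = 682.5/1950 = 0.35
  a_14 = 260/1300 = 0.20, a_24 = 0/1300 = 0.00, a_34 = 260/1300 = 0.20, a_44 = 520/1300 = 0.40
I − A =
  [   1.00    -0.30    -0.05    -0.20]
  [  -0.25     0.80    -0.35     0.00]
  [  -0.45    -0.35     1.00    -0.20]
  [   0.00    -0.05    -0.35     0.60]
Compute the cofactors C_ij = (−1)^(i+j)·(3×3 minor ij) of I−A; the adjugate is their transpose:
adj(I−A) = Cᵀ =
  [ 0.347000   0.204500   0.146500   0.164500]
  [ 0.227000   0.485000   0.235000   0.154000]
  [ 0.271000   0.305500   0.432500   0.234500]
  [ 0.177000   0.218625   0.271875   0.532875]
det(I−A) = Σ_j (I−A)_1j·C_1j = (1.00)(0.347000) + (-0.30)(0.227000) + (-0.05)(0.271000) + (-0.20)(0.177000) = 0.22995
(I − A)⁻¹ = adj(I−A) / det(I−A) ≈
  [   1.5090     0.8893     0.6371     0.7154]
  [   0.9872     2.1092     1.0220     0.6697]
  [   1.1785     1.3285     1.8808     1.0198]
  [   0.7697     0.9508     1.1823     2.3174]
Δx = (I − A)⁻¹ Δd with Δd having +60 in the Ceramics component and 0 elsewhere.
So Δx_3 = L_33 · (+60), where L_33 = adj(I−A)_33 / det(I−A) = 0.432500 / 0.22995.
Δx_3 = 0.432500 × (+60) / 0.22995 = 25.95 / 0.22995 ≈ 112.851.

Δx_3 = 112.851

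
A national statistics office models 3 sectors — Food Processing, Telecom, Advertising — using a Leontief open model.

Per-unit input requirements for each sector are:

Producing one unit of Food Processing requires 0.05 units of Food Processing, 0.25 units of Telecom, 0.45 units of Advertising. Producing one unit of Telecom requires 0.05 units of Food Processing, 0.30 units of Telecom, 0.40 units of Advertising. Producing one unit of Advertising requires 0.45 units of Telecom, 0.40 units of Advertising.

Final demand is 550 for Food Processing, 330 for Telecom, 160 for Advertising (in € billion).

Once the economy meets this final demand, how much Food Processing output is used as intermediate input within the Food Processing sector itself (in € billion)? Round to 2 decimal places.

I − A =
  [   0.95    -0.05     0.00]
  [  -0.25     0.70    -0.45]
  [  -0.45    -0.40     0.60]
Cofactors of I−A, C_ij = (−1)^(i+j)·(minor ij) (rows/columns in the sector order above):
  C_11 = (0.70)(0.60) − (-0.45)(-0.40) = 0.2400
  C_12 = −[(-0.25)(0.60) − (-0.45)(-0.45)] = 0.3525
  C_13 = (-0.25)(-0.40) − (0.70)(-0.45) = 0.4150
  C_21 = −[(-0.05)(0.60) − (0.00)(-0.40)] = 0.0300
  C_22 = (0.95)(0.60) − (0.00)(-0.45) = 0.5700
  C_23 = −[(0.95)(-0.40) − (-0.05)(-0.45)] = 0.4025
  C_31 = (-0.05)(-0.45) − (0.00)(0.70) = 0.0225
  C_32 = −[(0.95)(-0.45) − (0.00)(-0.25)] = 0.4275
  C_33 = (0.95)(0.70) − (-0.05)(-0.25) = 0.6525
det(I−A) = Σ_j (I−A)_1j·C_1j = (0.95)(0.2400) + (-0.05)(0.3525) + (0.00)(0.4150) = 0.210375
adj(I−A) = Cᵀ =
  [ 0.2400   0.0300   0.0225]
  [ 0.3525   0.5700   0.4275]
  [ 0.4150   0.4025   0.6525]
(I − A)⁻¹ = adj(I−A) / det(I−A) ≈
  [   1.1408     0.1426     0.1070]
  [   1.6756     2.7094     2.0321]
  [   1.9727     1.9133     3.1016]
First solve x = (I − A)⁻¹ d = adj(I−A)·d / det(I−A); in particular x_F = (0.2400·550 + 0.0300·330 + 0.0225·160) / 0.210375 = 145.50 / 0.210375 ≈ 691.6221.
Intermediate flow from F to F: z_FF = a_FF · x_F = 0.05 × 145.50 / 0.210375 = 7.275 / 0.210375 ≈ 34.58.

z_FF = 34.58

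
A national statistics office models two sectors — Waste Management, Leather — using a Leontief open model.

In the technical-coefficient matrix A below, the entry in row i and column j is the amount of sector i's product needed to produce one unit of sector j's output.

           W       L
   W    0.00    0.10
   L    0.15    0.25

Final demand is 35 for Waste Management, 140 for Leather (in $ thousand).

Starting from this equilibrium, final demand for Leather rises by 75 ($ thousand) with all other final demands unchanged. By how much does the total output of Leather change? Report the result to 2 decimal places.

I − A =
  [   1.00    -0.10]
  [  -0.15     0.75]
det(I−A) = (1.00)(0.75) − (-0.10)(-0.15) = 0.7350
adj(I−A) = [[0.75, 0.10], [0.15, 1.00]]
(I − A)⁻¹ = adj(I−A) / det(I−A) ≈
  [   1.0204     0.1361]
  [   0.2041     1.3605]
Δx = (I − A)⁻¹ Δd with Δd having +75 in the Leather component and 0 elsewhere.
So Δx_L = L_LL · (+75), where L_LL = adj(I−A)_LL / det(I−A) = 1.00 / 0.7350.
Δx_L = 1.00 × (+75) / 0.7350 = 75.00 / 0.7350 ≈ 102.04.

Δx_L = 102.04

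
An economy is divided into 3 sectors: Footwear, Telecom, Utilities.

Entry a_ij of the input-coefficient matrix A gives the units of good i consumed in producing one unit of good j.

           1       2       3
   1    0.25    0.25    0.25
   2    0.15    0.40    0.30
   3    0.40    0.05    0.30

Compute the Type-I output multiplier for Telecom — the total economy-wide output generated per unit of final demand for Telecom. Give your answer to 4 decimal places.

m_2 = 4.0404

I − A =
  [   0.75    -0.25    -0.25]
  [  -0.15     0.60    -0.30]
  [  -0.40    -0.05     0.70]
Cofactors of I−A, C_ij = (−1)^(i+j)·(minor ij) (rows/columns in the sector order above):
  C_11 = (0.60)(0.70) − (-0.30)(-0.05) = 0.4050
  C_12 = −[(-0.15)(0.70) − (-0.30)(-0.40)] = 0.2250
  C_13 = (-0.15)(-0.05) − (0.60)(-0.40) = 0.2475
  C_21 = −[(-0.25)(0.70) − (-0.25)(-0.05)] = 0.1875
  C_22 = (0.75)(0.70) − (-0.25)(-0.40) = 0.4250
  C_23 = −[(0.75)(-0.05) − (-0.25)(-0.40)] = 0.1375
  C_31 = (-0.25)(-0.30) − (-0.25)(0.60) = 0.2250
  C_32 = −[(0.75)(-0.30) − (-0.25)(-0.15)] = 0.2625
  C_33 = (0.75)(0.60) − (-0.25)(-0.15) = 0.4125
det(I−A) = Σ_j (I−A)_1j·C_1j = (0.75)(0.4050) + (-0.25)(0.2250) + (-0.25)(0.2475) = 0.185625
adj(I−A) = Cᵀ =
  [ 0.4050   0.1875   0.2250]
  [ 0.2250   0.4250   0.2625]
  [ 0.2475   0.1375   0.4125]
(I − A)⁻¹ = adj(I−A) / det(I−A) ≈
  [   2.18182     1.01010     1.21212]
  [   1.21212     2.28956     1.41414]
  [   1.33333     0.74074     2.22222]
The output multiplier for sector j is the column-j sum of the Leontief inverse (I − A)⁻¹ = adj(I−A) / det(I−A).
Column 2 of adj(I−A): (0.1875, 0.4250, 0.1375); det(I−A) = 0.185625.
m_2 = (0.1875 + 0.4250 + 0.1375) / 0.185625 = 0.75 / 0.185625 ≈ 4.0404.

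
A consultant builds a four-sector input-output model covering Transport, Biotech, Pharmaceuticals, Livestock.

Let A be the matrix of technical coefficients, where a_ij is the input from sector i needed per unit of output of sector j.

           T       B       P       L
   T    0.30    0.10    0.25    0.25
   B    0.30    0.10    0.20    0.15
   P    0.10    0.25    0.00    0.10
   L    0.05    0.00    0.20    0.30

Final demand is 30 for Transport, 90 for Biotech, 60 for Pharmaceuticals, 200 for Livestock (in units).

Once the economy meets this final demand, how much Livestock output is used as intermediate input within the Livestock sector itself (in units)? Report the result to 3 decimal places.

I − A =
  [   0.70    -0.10    -0.25    -0.25]
  [  -0.30     0.90    -0.20    -0.15]
  [  -0.10    -0.25     1.00    -0.10]
  [  -0.05     0.00    -0.20     0.70]
Compute the cofactors C_ij = (−1)^(i+j)·(3×3 minor ij) of I−A; the adjugate is their transpose:
adj(I−A) = Cᵀ =
  [ 0.569500   0.124250   0.219500   0.261375]
  [ 0.229500   0.439750   0.185875   0.202750]
  [ 0.121875   0.126875   0.408000   0.129000]
  [ 0.075500   0.045125   0.132250   0.521750]
det(I−A) = Σ_j (I−A)_1j·C_1j = (0.70)(0.569500) + (-0.10)(0.229500) + (-0.25)(0.121875) + (-0.25)(0.075500) = 0.32635625
(I − A)⁻¹ = adj(I−A) / det(I−A) ≈
  [   1.7450     0.3807     0.6726     0.8009]
  [   0.7032     1.3475     0.5695     0.6213]
  [   0.3734     0.3888     1.2502     0.3953]
  [   0.2313     0.1383     0.4052     1.5987]
First solve x = (I − A)⁻¹ d = adj(I−A)·d / det(I−A); in particular x_L = (0.075500·30 + 0.045125·90 + 0.132250·60 + 0.521750·200) / 0.32635625 = 118.61125 / 0.32635625 ≈ 363.44102.
Intermediate flow from L to L: z_LL = a_LL · x_L = 0.30 × 118.61125 / 0.32635625 = 35.583375 / 0.32635625 ≈ 109.032.

z_LL = 109.032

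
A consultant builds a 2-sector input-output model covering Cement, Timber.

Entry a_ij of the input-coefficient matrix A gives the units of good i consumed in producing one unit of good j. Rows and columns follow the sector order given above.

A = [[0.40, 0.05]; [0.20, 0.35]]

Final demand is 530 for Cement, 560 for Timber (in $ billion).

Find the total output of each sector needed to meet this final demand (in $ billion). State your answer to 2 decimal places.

I − A =
  [   0.60    -0.05]
  [  -0.20     0.65]
det(I−A) = (0.60)(0.65) − (-0.05)(-0.20) = 0.3800
adj(I−A) = [[0.65, 0.05], [0.20, 0.60]]
(I − A)⁻¹ = adj(I−A) / det(I−A) ≈
  [   1.7105     0.1316]
  [   0.5263     1.5789]
x = (I − A)⁻¹ d = adj(I−A)·d / det(I−A), with det(I−A) = 0.3800:
  x_1 = (0.65·530 + 0.05·560) / 0.3800 = 372.50 / 0.3800 ≈ 980.26
  x_2 = (0.20·530 + 0.60·560) / 0.3800 = 442.00 / 0.3800 ≈ 1163.16

x_1 = 980.26, x_2 = 1163.16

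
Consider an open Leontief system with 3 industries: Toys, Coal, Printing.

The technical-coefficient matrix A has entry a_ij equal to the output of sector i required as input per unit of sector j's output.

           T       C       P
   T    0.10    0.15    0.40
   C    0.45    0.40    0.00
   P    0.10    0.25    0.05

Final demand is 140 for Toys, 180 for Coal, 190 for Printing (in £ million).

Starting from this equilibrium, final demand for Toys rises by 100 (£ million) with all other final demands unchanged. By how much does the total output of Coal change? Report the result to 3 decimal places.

I − A =
  [   0.90    -0.15    -0.40]
  [  -0.45     0.60     0.00]
  [  -0.10    -0.25     0.95]
Cofactors of I−A, C_ij = (−1)^(i+j)·(minor ij) (rows/columns in the sector order above):
  C_11 = (0.60)(0.95) − (0.00)(-0.25) = 0.5700
  C_12 = −[(-0.45)(0.95) − (0.00)(-0.10)] = 0.4275
  C_13 = (-0.45)(-0.25) − (0.60)(-0.10) = 0.1725
  C_21 = −[(-0.15)(0.95) − (-0.40)(-0.25)] = 0.2425
  C_22 = (0.90)(0.95) − (-0.40)(-0.10) = 0.8150
  C_23 = −[(0.90)(-0.25) − (-0.15)(-0.10)] = 0.2400
  C_31 = (-0.15)(0.00) − (-0.40)(0.60) = 0.2400
  C_32 = −[(0.90)(0.00) − (-0.40)(-0.45)] = 0.1800
  C_33 = (0.90)(0.60) − (-0.15)(-0.45) = 0.4725
det(I−A) = Σ_j (I−A)_1j·C_1j = (0.90)(0.5700) + (-0.15)(0.4275) + (-0.40)(0.1725) = 0.379875
adj(I−A) = Cᵀ =
  [ 0.5700   0.2425   0.2400]
  [ 0.4275   0.8150   0.1800]
  [ 0.1725   0.2400   0.4725]
(I − A)⁻¹ = adj(I−A) / det(I−A) ≈
  [   1.5005     0.6384     0.6318]
  [   1.1254     2.1454     0.4738]
  [   0.4541     0.6318     1.2438]
Δx = (I − A)⁻¹ Δd with Δd having +100 in the Toys component and 0 elsewhere.
So Δx_C = L_CT · (+100), where L_CT = adj(I−A)_CT / det(I−A) = 0.4275 / 0.379875.
Δx_C = 0.4275 × (+100) / 0.379875 = 42.75 / 0.379875 ≈ 112.537.

Δx_C = 112.537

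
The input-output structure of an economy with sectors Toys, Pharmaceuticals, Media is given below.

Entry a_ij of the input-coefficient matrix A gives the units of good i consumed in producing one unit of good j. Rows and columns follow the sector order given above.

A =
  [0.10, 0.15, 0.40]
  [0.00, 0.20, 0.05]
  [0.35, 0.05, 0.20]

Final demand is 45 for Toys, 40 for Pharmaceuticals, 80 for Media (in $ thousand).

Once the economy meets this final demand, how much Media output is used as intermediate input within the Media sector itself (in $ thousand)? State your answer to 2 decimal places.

z_MM = 32.28

I − A =
  [   0.90    -0.15    -0.40]
  [   0.00     0.80    -0.05]
  [  -0.35    -0.05     0.80]
Cofactors of I−A, C_ij = (−1)^(i+j)·(minor ij) (rows/columns in the sector order above):
  C_11 = (0.80)(0.80) − (-0.05)(-0.05) = 0.6375
  C_12 = −[(0.00)(0.80) − (-0.05)(-0.35)] = 0.0175
  C_13 = (0.00)(-0.05) − (0.80)(-0.35) = 0.2800
  C_21 = −[(-0.15)(0.80) − (-0.40)(-0.05)] = 0.1400
  C_22 = (0.90)(0.80) − (-0.40)(-0.35) = 0.5800
  C_23 = −[(0.90)(-0.05) − (-0.15)(-0.35)] = 0.0975
  C_31 = (-0.15)(-0.05) − (-0.40)(0.80) = 0.3275
  C_32 = −[(0.90)(-0.05) − (-0.40)(0.00)] = 0.0450
  C_33 = (0.90)(0.80) − (-0.15)(0.00) = 0.7200
det(I−A) = Σ_j (I−A)_1j·C_1j = (0.90)(0.6375) + (-0.15)(0.0175) + (-0.40)(0.2800) = 0.459125
adj(I−A) = Cᵀ =
  [ 0.6375   0.1400   0.3275]
  [ 0.0175   0.5800   0.0450]
  [ 0.2800   0.0975   0.7200]
(I − A)⁻¹ = adj(I−A) / det(I−A) ≈
  [   1.3885     0.3049     0.7133]
  [   0.0381     1.2633     0.0980]
  [   0.6099     0.2124     1.5682]
First solve x = (I − A)⁻¹ d = adj(I−A)·d / det(I−A); in particular x_M = (0.2800·45 + 0.0975·40 + 0.7200·80) / 0.459125 = 74.10 / 0.459125 ≈ 161.3940.
Intermediate flow from M to M: z_MM = a_MM · x_M = 0.20 × 74.10 / 0.459125 = 14.82 / 0.459125 ≈ 32.28.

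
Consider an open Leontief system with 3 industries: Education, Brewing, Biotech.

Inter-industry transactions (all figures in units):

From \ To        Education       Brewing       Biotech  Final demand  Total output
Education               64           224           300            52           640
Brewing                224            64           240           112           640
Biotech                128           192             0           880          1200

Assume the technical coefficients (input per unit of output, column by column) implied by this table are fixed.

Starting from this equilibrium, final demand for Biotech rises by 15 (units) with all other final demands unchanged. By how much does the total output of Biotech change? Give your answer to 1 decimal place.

Technical coefficients a_ij = z_ij / X_j:
  a_11 = 64/640 = 0.10, a_21 = 224/640 = 0.35, a_31 = 128/640 = 0.20
  a_12 = 224/640 = 0.35, a_22 = 64/640 = 0.10, a_32 = 192/640 = 0.30
  a_13 = 300/1200 = 0.25, a_23 = 240/1200 = 0.20, a_33 = 0/1200 = 0.00
I − A =
  [   0.90    -0.35    -0.25]
  [  -0.35     0.90    -0.20]
  [  -0.20    -0.30     1.00]
Cofactors of I−A, C_ij = (−1)^(i+j)·(minor ij) (rows/columns in the sector order above):
  C_11 = (0.90)(1.00) − (-0.20)(-0.30) = 0.8400
  C_12 = −[(-0.35)(1.00) − (-0.20)(-0.20)] = 0.3900
  C_13 = (-0.35)(-0.30) − (0.90)(-0.20) = 0.2850
  C_21 = −[(-0.35)(1.00) − (-0.25)(-0.30)] = 0.4250
  C_22 = (0.90)(1.00) − (-0.25)(-0.20) = 0.8500
  C_23 = −[(0.90)(-0.30) − (-0.35)(-0.20)] = 0.3400
  C_31 = (-0.35)(-0.20) − (-0.25)(0.90) = 0.2950
  C_32 = −[(0.90)(-0.20) − (-0.25)(-0.35)] = 0.2675
  C_33 = (0.90)(0.90) − (-0.35)(-0.35) = 0.6875
det(I−A) = Σ_j (I−A)_1j·C_1j = (0.90)(0.8400) + (-0.35)(0.3900) + (-0.25)(0.2850) = 0.54825
adj(I−A) = Cᵀ =
  [ 0.8400   0.4250   0.2950]
  [ 0.3900   0.8500   0.2675]
  [ 0.2850   0.3400   0.6875]
(I − A)⁻¹ = adj(I−A) / det(I−A) ≈
  [   1.5321     0.7752     0.5381]
  [   0.7114     1.5504     0.4879]
  [   0.5198     0.6202     1.2540]
Δx = (I − A)⁻¹ Δd with Δd having +15 in the Biotech component and 0 elsewhere.
So Δx_3 = L_33 · (+15), where L_33 = adj(I−A)_33 / det(I−A) = 0.6875 / 0.54825.
Δx_3 = 0.6875 × (+15) / 0.54825 = 10.3125 / 0.54825 ≈ 18.8.

Δx_3 = 18.8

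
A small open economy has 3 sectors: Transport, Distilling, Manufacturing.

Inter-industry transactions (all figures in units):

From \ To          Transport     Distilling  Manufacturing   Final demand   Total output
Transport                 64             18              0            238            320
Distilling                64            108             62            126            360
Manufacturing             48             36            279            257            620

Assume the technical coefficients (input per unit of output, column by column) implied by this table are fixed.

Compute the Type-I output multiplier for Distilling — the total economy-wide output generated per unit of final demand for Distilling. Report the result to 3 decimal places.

Technical coefficients a_ij = z_ij / X_j:
  a_11 = 64/320 = 0.20, a_21 = 64/320 = 0.20, a_31 = 48/320 = 0.15
  a_12 = 18/360 = 0.05, a_22 = 108/360 = 0.30, a_32 = 36/360 = 0.10
  a_13 = 0/620 = 0.00, a_23 = 62/620 = 0.10, a_33 = 279/620 = 0.45
I − A =
  [   0.80    -0.05     0.00]
  [  -0.20     0.70    -0.10]
  [  -0.15    -0.10     0.55]
Cofactors of I−A, C_ij = (−1)^(i+j)·(minor ij) (rows/columns in the sector order above):
  C_11 = (0.70)(0.55) − (-0.10)(-0.10) = 0.3750
  C_12 = −[(-0.20)(0.55) − (-0.10)(-0.15)] = 0.1250
  C_13 = (-0.20)(-0.10) − (0.70)(-0.15) = 0.1250
  C_21 = −[(-0.05)(0.55) − (0.00)(-0.10)] = 0.0275
  C_22 = (0.80)(0.55) − (0.00)(-0.15) = 0.4400
  C_23 = −[(0.80)(-0.10) − (-0.05)(-0.15)] = 0.0875
  C_31 = (-0.05)(-0.10) − (0.00)(0.70) = 0.0050
  C_32 = −[(0.80)(-0.10) − (0.00)(-0.20)] = 0.0800
  C_33 = (0.80)(0.70) − (-0.05)(-0.20) = 0.5500
det(I−A) = Σ_j (I−A)_1j·C_1j = (0.80)(0.3750) + (-0.05)(0.1250) + (0.00)(0.1250) = 0.29375
adj(I−A) = Cᵀ =
  [ 0.3750   0.0275   0.0050]
  [ 0.1250   0.4400   0.0800]
  [ 0.1250   0.0875   0.5500]
(I − A)⁻¹ = adj(I−A) / det(I−A) ≈
  [   1.2766     0.0936     0.0170]
  [   0.4255     1.4979     0.2723]
  [   0.4255     0.2979     1.8723]
The output multiplier for sector j is the column-j sum of the Leontief inverse (I − A)⁻¹ = adj(I−A) / det(I−A).
Column 2 of adj(I−A): (0.0275, 0.4400, 0.0875); det(I−A) = 0.29375.
m_2 = (0.0275 + 0.4400 + 0.0875) / 0.29375 = 0.555 / 0.29375 ≈ 1.889.

m_2 = 1.889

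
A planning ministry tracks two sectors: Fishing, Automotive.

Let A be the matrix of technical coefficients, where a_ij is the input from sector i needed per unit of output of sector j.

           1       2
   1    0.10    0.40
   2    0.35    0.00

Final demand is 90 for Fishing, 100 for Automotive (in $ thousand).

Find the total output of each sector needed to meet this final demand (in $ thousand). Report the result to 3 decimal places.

I − A =
  [   0.90    -0.40]
  [  -0.35     1.00]
det(I−A) = (0.90)(1.00) − (-0.40)(-0.35) = 0.7600
adj(I−A) = [[1.00, 0.40], [0.35, 0.90]]
(I − A)⁻¹ = adj(I−A) / det(I−A) ≈
  [   1.3158     0.5263]
  [   0.4605     1.1842]
x = (I − A)⁻¹ d = adj(I−A)·d / det(I−A), with det(I−A) = 0.7600:
  x_1 = (1.00·90 + 0.40·100) / 0.7600 = 130.00 / 0.7600 ≈ 171.053
  x_2 = (0.35·90 + 0.90·100) / 0.7600 = 121.50 / 0.7600 ≈ 159.868

x_1 = 171.053, x_2 = 159.868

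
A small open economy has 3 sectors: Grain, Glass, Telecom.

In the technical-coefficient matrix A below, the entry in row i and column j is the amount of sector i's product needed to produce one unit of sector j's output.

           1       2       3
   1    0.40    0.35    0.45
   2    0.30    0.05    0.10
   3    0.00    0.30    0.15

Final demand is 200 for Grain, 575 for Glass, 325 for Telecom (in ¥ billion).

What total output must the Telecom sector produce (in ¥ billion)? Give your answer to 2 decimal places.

x_3 = 809.58

I − A =
  [   0.60    -0.35    -0.45]
  [  -0.30     0.95    -0.10]
  [   0.00    -0.30     0.85]
Cofactors of I−A, C_ij = (−1)^(i+j)·(minor ij) (rows/columns in the sector order above):
  C_11 = (0.95)(0.85) − (-0.10)(-0.30) = 0.7775
  C_12 = −[(-0.30)(0.85) − (-0.10)(0.00)] = 0.2550
  C_13 = (-0.30)(-0.30) − (0.95)(0.00) = 0.0900
  C_21 = −[(-0.35)(0.85) − (-0.45)(-0.30)] = 0.4325
  C_22 = (0.60)(0.85) − (-0.45)(0.00) = 0.5100
  C_23 = −[(0.60)(-0.30) − (-0.35)(0.00)] = 0.1800
  C_31 = (-0.35)(-0.10) − (-0.45)(0.95) = 0.4625
  C_32 = −[(0.60)(-0.10) − (-0.45)(-0.30)] = 0.1950
  C_33 = (0.60)(0.95) − (-0.35)(-0.30) = 0.4650
det(I−A) = Σ_j (I−A)_1j·C_1j = (0.60)(0.7775) + (-0.35)(0.2550) + (-0.45)(0.0900) = 0.33675
adj(I−A) = Cᵀ =
  [ 0.7775   0.4325   0.4625]
  [ 0.2550   0.5100   0.1950]
  [ 0.0900   0.1800   0.4650]
(I − A)⁻¹ = adj(I−A) / det(I−A) ≈
  [   2.3088     1.2843     1.3734]
  [   0.7572     1.5145     0.5791]
  [   0.2673     0.5345     1.3808]
x = (I − A)⁻¹ d = adj(I−A)·d / det(I−A), with det(I−A) = 0.33675:
  x_1 = (0.7775·200 + 0.4325·575 + 0.4625·325) / 0.33675 = 554.50 / 0.33675 ≈ 1646.62
  x_2 = (0.2550·200 + 0.5100·575 + 0.1950·325) / 0.33675 = 407.625 / 0.33675 ≈ 1210.47
  x_3 = (0.0900·200 + 0.1800·575 + 0.4650·325) / 0.33675 = 272.625 / 0.33675 ≈ 809.58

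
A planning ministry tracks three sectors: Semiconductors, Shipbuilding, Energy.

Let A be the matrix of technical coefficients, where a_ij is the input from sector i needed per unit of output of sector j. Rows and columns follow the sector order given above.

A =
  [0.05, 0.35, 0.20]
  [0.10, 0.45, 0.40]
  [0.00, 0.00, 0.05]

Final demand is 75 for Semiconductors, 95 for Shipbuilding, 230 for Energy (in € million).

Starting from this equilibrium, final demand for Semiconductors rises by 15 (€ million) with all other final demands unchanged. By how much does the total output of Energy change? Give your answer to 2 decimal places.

I − A =
  [   0.95    -0.35    -0.20]
  [  -0.10     0.55    -0.40]
  [   0.00     0.00     0.95]
Cofactors of I−A, C_ij = (−1)^(i+j)·(minor ij) (rows/columns in the sector order above):
  C_11 = (0.55)(0.95) − (-0.40)(0.00) = 0.5225
  C_12 = −[(-0.10)(0.95) − (-0.40)(0.00)] = 0.0950
  C_13 = (-0.10)(0.00) − (0.55)(0.00) = 0.0000
  C_21 = −[(-0.35)(0.95) − (-0.20)(0.00)] = 0.3325
  C_22 = (0.95)(0.95) − (-0.20)(0.00) = 0.9025
  C_23 = −[(0.95)(0.00) − (-0.35)(0.00)] = 0.0000
  C_31 = (-0.35)(-0.40) − (-0.20)(0.55) = 0.2500
  C_32 = −[(0.95)(-0.40) − (-0.20)(-0.10)] = 0.4000
  C_33 = (0.95)(0.55) − (-0.35)(-0.10) = 0.4875
det(I−A) = Σ_j (I−A)_1j·C_1j = (0.95)(0.5225) + (-0.35)(0.0950) + (-0.20)(0.0000) = 0.463125
adj(I−A) = Cᵀ =
  [ 0.5225   0.3325   0.2500]
  [ 0.0950   0.9025   0.4000]
  [ 0.0000   0.0000   0.4875]
(I − A)⁻¹ = adj(I−A) / det(I−A) ≈
  [   1.1282     0.7179     0.5398]
  [   0.2051     1.9487     0.8637]
  [   0.0000     0.0000     1.0526]
Δx = (I − A)⁻¹ Δd with Δd having +15 in the Semiconductors component and 0 elsewhere.
So Δx_3 = L_31 · (+15), where L_31 = adj(I−A)_31 / det(I−A) = 0.0000 / 0.463125.
Δx_3 = 0.0000 × (+15) / 0.463125 = 0.00 / 0.463125 = 0.00.

Δx_3 = 0.00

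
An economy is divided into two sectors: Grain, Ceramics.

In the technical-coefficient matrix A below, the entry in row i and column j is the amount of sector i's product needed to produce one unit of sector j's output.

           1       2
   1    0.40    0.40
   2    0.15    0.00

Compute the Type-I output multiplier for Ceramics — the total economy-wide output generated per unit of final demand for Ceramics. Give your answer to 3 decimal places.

m_2 = 1.852

I − A =
  [   0.60    -0.40]
  [  -0.15     1.00]
det(I−A) = (0.60)(1.00) − (-0.40)(-0.15) = 0.5400
adj(I−A) = [[1.00, 0.40], [0.15, 0.60]]
(I − A)⁻¹ = adj(I−A) / det(I−A) ≈
  [   1.8519     0.7407]
  [   0.2778     1.1111]
The output multiplier for sector j is the column-j sum of the Leontief inverse (I − A)⁻¹ = adj(I−A) / det(I−A).
Column 2 of adj(I−A): (0.40, 0.60); det(I−A) = 0.5400.
m_2 = (0.40 + 0.60) / 0.5400 = 1.00 / 0.5400 ≈ 1.852.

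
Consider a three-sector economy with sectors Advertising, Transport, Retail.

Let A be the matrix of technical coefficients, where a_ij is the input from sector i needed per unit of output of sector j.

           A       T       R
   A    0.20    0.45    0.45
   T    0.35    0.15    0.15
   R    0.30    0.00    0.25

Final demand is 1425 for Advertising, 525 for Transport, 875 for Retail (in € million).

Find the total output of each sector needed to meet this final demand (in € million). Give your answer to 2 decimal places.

x_A = 5759.12, x_T = 3601.46, x_R = 3470.32

I − A =
  [   0.80    -0.45    -0.45]
  [  -0.35     0.85    -0.15]
  [  -0.30     0.00     0.75]
Cofactors of I−A, C_ij = (−1)^(i+j)·(minor ij) (rows/columns in the sector order above):
  C_11 = (0.85)(0.75) − (-0.15)(0.00) = 0.6375
  C_12 = −[(-0.35)(0.75) − (-0.15)(-0.30)] = 0.3075
  C_13 = (-0.35)(0.00) − (0.85)(-0.30) = 0.2550
  C_21 = −[(-0.45)(0.75) − (-0.45)(0.00)] = 0.3375
  C_22 = (0.80)(0.75) − (-0.45)(-0.30) = 0.4650
  C_23 = −[(0.80)(0.00) − (-0.45)(-0.30)] = 0.1350
  C_31 = (-0.45)(-0.15) − (-0.45)(0.85) = 0.4500
  C_32 = −[(0.80)(-0.15) − (-0.45)(-0.35)] = 0.2775
  C_33 = (0.80)(0.85) − (-0.45)(-0.35) = 0.5225
det(I−A) = Σ_j (I−A)_1j·C_1j = (0.80)(0.6375) + (-0.45)(0.3075) + (-0.45)(0.2550) = 0.256875
adj(I−A) = Cᵀ =
  [ 0.6375   0.3375   0.4500]
  [ 0.3075   0.4650   0.2775]
  [ 0.2550   0.1350   0.5225]
(I − A)⁻¹ = adj(I−A) / det(I−A) ≈
  [   2.4818     1.3139     1.7518]
  [   1.1971     1.8102     1.0803]
  [   0.9927     0.5255     2.0341]
x = (I − A)⁻¹ d = adj(I−A)·d / det(I−A), with det(I−A) = 0.256875:
  x_A = (0.6375·1425 + 0.3375·525 + 0.4500·875) / 0.256875 = 1479.375 / 0.256875 ≈ 5759.12
  x_T = (0.3075·1425 + 0.4650·525 + 0.2775·875) / 0.256875 = 925.125 / 0.256875 ≈ 3601.46
  x_R = (0.2550·1425 + 0.1350·525 + 0.5225·875) / 0.256875 = 891.4375 / 0.256875 ≈ 3470.32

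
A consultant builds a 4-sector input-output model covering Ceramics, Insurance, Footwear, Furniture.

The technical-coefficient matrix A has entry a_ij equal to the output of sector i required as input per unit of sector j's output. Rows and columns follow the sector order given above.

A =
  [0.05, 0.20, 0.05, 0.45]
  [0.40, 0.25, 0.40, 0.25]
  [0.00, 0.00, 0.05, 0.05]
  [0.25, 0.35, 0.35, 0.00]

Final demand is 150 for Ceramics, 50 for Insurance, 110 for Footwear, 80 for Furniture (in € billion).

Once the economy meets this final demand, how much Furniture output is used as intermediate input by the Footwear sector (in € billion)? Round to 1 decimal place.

z_43 = 48.7

I − A =
  [   0.95    -0.20    -0.05    -0.45]
  [  -0.40     0.75    -0.40    -0.25]
  [   0.00     0.00     0.95    -0.05]
  [  -0.25    -0.35    -0.35     1.00]
Compute the cofactors C_ij = (−1)^(i+j)·(3×3 minor ij) of I−A; the adjugate is their transpose:
adj(I−A) = Cᵀ =
  [ 0.609250   0.337000   0.311750   0.374000]
  [ 0.437375   0.778375   0.504250   0.416625]
  [ 0.016375   0.019125   0.389500   0.031625]
  [ 0.311125   0.363375   0.390750   0.600875]
det(I−A) = Σ_j (I−A)_1j·C_1j = (0.95)(0.609250) + (-0.20)(0.437375) + (-0.05)(0.016375) + (-0.45)(0.311125) = 0.3504875
(I − A)⁻¹ = adj(I−A) / det(I−A) ≈
  [   1.7383     0.9615     0.8895     1.0671]
  [   1.2479     2.2208     1.4387     1.1887]
  [   0.0467     0.0546     1.1113     0.0902]
  [   0.8877     1.0368     1.1149     1.7144]
First solve x = (I − A)⁻¹ d = adj(I−A)·d / det(I−A); in particular x_3 = (0.016375·150 + 0.019125·50 + 0.389500·110 + 0.031625·80) / 0.3504875 = 48.7875 / 0.3504875 ≈ 139.199.
Intermediate flow from 4 to 3: z_43 = a_43 · x_3 = 0.35 × 48.7875 / 0.3504875 = 17.075625 / 0.3504875 ≈ 48.7.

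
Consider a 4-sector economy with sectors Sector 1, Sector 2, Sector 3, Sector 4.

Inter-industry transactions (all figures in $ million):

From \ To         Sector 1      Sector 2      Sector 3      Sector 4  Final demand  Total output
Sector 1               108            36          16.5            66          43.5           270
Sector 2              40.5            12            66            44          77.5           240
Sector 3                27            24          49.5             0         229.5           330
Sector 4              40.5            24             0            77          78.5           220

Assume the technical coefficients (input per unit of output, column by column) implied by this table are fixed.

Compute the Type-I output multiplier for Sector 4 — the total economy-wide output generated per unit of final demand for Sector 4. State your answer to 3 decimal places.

m_4 = 3.830

Technical coefficients a_ij = z_ij / X_j:
  a_11 = 108/270 = 0.40, a_21 = 40.5/270 = 0.15, a_31 = 27/270 = 0.10, a_41 = 40.5/270 = 0.15
  a_12 = 36/240 = 0.15, a_22 = 12/240 = 0.05, a_32 = 24/240 = 0.10, a_42 = 24/240 = 0.10
  a_13 = 16.5/330 = 0.05, a_23 = 66/330 = 0.20, a_33 = 49.5/330 = 0.15, a_43 = 0/330 = 0.00
  a_14 = 66/220 = 0.30, a_24 = 44/220 = 0.20, a_34 = 0/220 = 0.00, a_44 = 77/220 = 0.35
I − A =
  [   0.60    -0.15    -0.05    -0.30]
  [  -0.15     0.95    -0.20    -0.20]
  [  -0.10    -0.10     0.85     0.00]
  [  -0.15    -0.10     0.00     0.65]
Compute the cofactors C_ij = (−1)^(i+j)·(3×3 minor ij) of I−A; the adjugate is their transpose:
adj(I−A) = Cᵀ =
  [ 0.494875   0.111625   0.055375   0.262750]
  [ 0.121375   0.290000   0.075375   0.145250]
  [ 0.072500   0.047250   0.292125   0.048000]
  [ 0.132875   0.070375   0.024375   0.444875]
det(I−A) = Σ_j (I−A)_1j·C_1j = (0.60)(0.494875) + (-0.15)(0.121375) + (-0.05)(0.072500) + (-0.30)(0.132875) = 0.23523125
(I − A)⁻¹ = adj(I−A) / det(I−A) ≈
  [   2.1038     0.4745     0.2354     1.1170]
  [   0.5160     1.2328     0.3204     0.6175]
  [   0.3082     0.2009     1.2419     0.2041]
  [   0.5649     0.2992     0.1036     1.8912]
The output multiplier for sector j is the column-j sum of the Leontief inverse (I − A)⁻¹ = adj(I−A) / det(I−A).
Column 4 of adj(I−A): (0.262750, 0.145250, 0.048000, 0.444875); det(I−A) = 0.23523125.
m_4 = (0.262750 + 0.145250 + 0.048000 + 0.444875) / 0.23523125 = 0.900875 / 0.23523125 ≈ 3.830.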